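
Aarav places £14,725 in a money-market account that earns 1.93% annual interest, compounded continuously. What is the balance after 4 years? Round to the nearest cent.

£15,906.80

A = P·e^(rt) = 14,725·e^(0.0193·4) = 14,725·e^0.0772.
e^0.0772 ≈ 1.0802581064, so A ≈ 15,906.8006.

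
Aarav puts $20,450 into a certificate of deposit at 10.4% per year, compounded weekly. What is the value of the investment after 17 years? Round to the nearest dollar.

$119,608

Periodic rate = 10.4%/52 = 0.002; periods = 52·17 = 884.
A = 20,450·(1 + 0.002)^884 ≈ 20,450·5.84878737717 ≈ 119,607.7019.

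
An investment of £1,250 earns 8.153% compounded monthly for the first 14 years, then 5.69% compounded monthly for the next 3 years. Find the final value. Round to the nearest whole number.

£4,623

Phase 1: 1,250·(1 + 0.08153/12)^168 ≈ 3,898.9353.
Phase 2: 3,898.9353·(1 + 0.0569/12)^36 ≈ 4,622.7978.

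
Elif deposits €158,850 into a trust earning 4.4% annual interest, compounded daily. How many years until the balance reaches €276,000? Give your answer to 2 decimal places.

12.56 years

We need (1 + 0.000120548)^(365t) = 1.7375, so 365t = ln 1.7375 / ln 1.000121 ≈ 4583.0213.
t ≈ 4583.0213/365 = 12.5562 years.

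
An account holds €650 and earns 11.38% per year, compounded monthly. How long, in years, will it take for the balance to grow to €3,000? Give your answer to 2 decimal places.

13.50 years

(1 + 0.00948333)^(12t) = 3,000/650 = 4.6154.
12t·ln(1 + 0.00948333) = ln(4.6154); 12t = 1.5294/0.00943865 ≈ 162.0354.
t ≈ 13.5029 years.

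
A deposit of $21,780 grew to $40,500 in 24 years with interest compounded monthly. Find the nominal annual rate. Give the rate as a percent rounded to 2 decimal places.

2.59%

The 288-period growth factor is 40,500/21,780 = 1.8595.
r/12 = 1.8595^(1/288) − 1 ≈ 0.00215617, so r ≈ 12·0.00215617 = 2.58741%.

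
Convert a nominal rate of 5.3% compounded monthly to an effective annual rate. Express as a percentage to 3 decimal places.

5.431%

One year is 12 periods at 0.00441667 each: (1 + 0.00441667)^12 ≈ 1.054307.
EAR = 1.054307 − 1 ≈ 5.43066%.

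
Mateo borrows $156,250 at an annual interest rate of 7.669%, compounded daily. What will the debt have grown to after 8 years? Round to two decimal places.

$288,562.83

Periodic rate = 7.669%/365 = 0.00021011; periods = 365·8 = 2920.
A = 156,250·(1 + 0.07669/365)^2920 ≈ 156,250·1.84680211303 ≈ 288,562.8302.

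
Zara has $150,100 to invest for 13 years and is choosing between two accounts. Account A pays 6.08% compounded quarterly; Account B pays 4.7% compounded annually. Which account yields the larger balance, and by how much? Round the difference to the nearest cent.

Account A growth factor: (1 + 0.0152)^52 ≈ 2.19120834141; balance ≈ 328,900.3720.
Account B growth factor: (1 + 0.047)^13 ≈ 1.8167989149; balance ≈ 272,701.5171.
Account A is larger by 56,198.8549.

Account A, by $56,198.85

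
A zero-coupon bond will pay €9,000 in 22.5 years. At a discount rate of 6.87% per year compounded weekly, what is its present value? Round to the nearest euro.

Growth factor = (1 + 0.0687/52)^1170 ≈ 4.686705163.
P = 9,000/4.686705163 ≈ 1,920.3256.

€1,920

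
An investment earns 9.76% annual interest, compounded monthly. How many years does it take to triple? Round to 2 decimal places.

11.30 years

(1 + 0.00813333)^(12t) = 3.
12t = ln 3 / ln(1 + 0.00813333) ≈ 1.0986/0.00810044 ≈ 135.6238.
t ≈ 11.3020.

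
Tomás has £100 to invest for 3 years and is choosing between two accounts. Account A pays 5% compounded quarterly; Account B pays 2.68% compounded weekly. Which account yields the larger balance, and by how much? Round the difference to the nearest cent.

A: (1 + 0.0125)^12 ≈ 1.16075452, so 100 × 1.16075452 ≈ 116.0755.
B: (1 + 0.0268/52)^156 ≈ 1.08369802, so 100 × 1.08369802 ≈ 108.3698.
Difference ≈ 7.7056 in favor of A.

Account A, by £7.71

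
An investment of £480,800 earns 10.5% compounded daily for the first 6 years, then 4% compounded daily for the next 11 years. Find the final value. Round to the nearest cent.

£1,401,553.69

Phase 1: 480,800·(1 + 0.105/365)^2190 ≈ 902,673.3814.
Phase 2: 902,673.3814·(1 + 0.04/365)^4015 ≈ 1,401,553.6865.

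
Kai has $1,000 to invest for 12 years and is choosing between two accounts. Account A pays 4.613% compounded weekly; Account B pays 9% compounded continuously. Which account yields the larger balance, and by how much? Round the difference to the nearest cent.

Account A growth factor: (1 + 0.04613/52)^624 ≈ 1.739007606; balance ≈ 1,739.0076.
Account B growth factor: e^(0.09·12) = e^1.08 ≈ 2.944679551; balance ≈ 2,944.6796.
Account B is larger by 1,205.6719.

Account B, by $1,205.67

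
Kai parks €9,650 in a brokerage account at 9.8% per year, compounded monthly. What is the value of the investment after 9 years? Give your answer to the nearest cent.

Periodic rate = 9.8%/12 = 0.00816667; periods = 12·9 = 108.
A = 9,650·(1 + 0.098/12)^108 ≈ 9,650·2.4070886516 ≈ 23,228.4055.

€23,228.41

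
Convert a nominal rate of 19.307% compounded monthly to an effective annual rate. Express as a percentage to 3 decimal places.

One year is 12 periods at 0.0160892 each: (1 + 0.0160892)^12 ≈ 1.211105.
EAR = 1.211105 − 1 ≈ 21.11052%.

21.111%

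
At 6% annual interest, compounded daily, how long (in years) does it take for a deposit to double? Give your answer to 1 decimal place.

11.6 years

(1 + 0.000164384)^(365t) = 2.
365t = ln 2 / ln(1 + 0.000164384) ≈ 0.69315/0.00016437 ≈ 4216.9919.
t ≈ 11.5534.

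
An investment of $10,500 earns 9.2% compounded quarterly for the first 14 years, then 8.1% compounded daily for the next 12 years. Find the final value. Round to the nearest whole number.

After 14 years at 9.2%: 10,500 × 3.5730203349 ≈ 37,516.7135.
Then 12 years at 8.1%: 37,516.7135 × 2.6429406079 ≈ 99,154.4456.

$99,154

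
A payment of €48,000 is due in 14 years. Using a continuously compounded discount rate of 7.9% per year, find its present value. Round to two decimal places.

€15,882.23

P = A·e^(−rt) = 48,000·e^(−1.106).
e^(−1.106) ≈ 0.33087983691, so P ≈ 15,882.2322.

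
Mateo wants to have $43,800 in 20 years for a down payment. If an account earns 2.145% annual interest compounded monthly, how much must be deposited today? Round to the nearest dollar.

$28,532

Growth factor = (1 + 0.0017875)^240 ≈ 1.5351330235.
P = 43,800/1.5351330235 ≈ 28,531.7294.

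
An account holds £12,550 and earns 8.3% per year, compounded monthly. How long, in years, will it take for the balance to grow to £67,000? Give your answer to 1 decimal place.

(1 + 0.00691667)^(12t) = 67,000/12,550 = 5.3386.
12t·ln(1 + 0.00691667) = ln(5.3386); 12t = 1.675/0.00689286 ≈ 243.0011.
t ≈ 20.2501 years.

20.3 years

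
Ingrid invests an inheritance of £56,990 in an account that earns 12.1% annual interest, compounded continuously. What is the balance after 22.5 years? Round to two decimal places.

A = P·e^(rt) = 56,990·e^(0.121·22.5) = 56,990·e^2.7225.
e^2.7225 ≈ 15.2183205286, so A ≈ 867,292.0869.

£867,292.09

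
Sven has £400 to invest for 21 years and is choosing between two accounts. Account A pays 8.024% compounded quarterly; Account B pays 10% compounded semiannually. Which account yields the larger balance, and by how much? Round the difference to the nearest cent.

Account A growth factor: (1 + 0.02006)^84 ≈ 5.303472125; balance ≈ 2,121.3889.
Account B growth factor: (1 + 0.05)^42 ≈ 7.761587555; balance ≈ 3,104.6350.
Account B is larger by 983.2462.

Account B, by £983.25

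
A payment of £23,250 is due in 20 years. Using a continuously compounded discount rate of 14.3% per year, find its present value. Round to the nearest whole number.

£1,331

P = A·e^(−rt) = 23,250·e^(−2.86).
e^(−2.86) ≈ 0.057268760265, so P ≈ 1,331.4987.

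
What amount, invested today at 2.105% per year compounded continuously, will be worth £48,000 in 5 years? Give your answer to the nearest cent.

£43,204.77

P = A·e^(−rt) = 48,000·e^(−0.10525).
e^(−0.10525) ≈ 0.90009946959, so P ≈ 43,204.7745.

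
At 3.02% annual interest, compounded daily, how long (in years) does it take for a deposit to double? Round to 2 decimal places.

22.95 years

(1 + 0.0000827397)^(365t) = 2.
365t = ln 2 / ln(1 + 0.0000827397) ≈ 0.69315/8.27363e-05 ≈ 8377.7877.
t ≈ 22.9528.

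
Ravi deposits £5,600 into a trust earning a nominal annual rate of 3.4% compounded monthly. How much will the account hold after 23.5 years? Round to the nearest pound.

£12,437

Periodic rate = 3.4%/12 = 0.00283333; periods = 12·23.5 = 282.
A = 5,600·(1 + 0.034/12)^282 ≈ 5,600·2.2208060529 ≈ 12,436.5139.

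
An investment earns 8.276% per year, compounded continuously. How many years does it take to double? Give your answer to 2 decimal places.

8.38 years

e^(0.08276t) = 2, so 0.08276t = ln 2 ≈ 0.69315.
t ≈ 0.69315/0.08276 ≈ 8.3754.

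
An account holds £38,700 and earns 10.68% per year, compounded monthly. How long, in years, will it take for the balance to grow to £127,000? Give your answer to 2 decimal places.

11.18 years

We need (1 + 0.0089)^(12t) = 3.2817, so 12t = ln 3.2817 / ln 1.0089 ≈ 134.1155.
t ≈ 134.1155/12 = 11.1763 years.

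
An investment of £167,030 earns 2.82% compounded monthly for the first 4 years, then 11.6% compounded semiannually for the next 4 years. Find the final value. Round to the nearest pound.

Phase 1: 167,030·(1 + 0.00235)^48 ≈ 186,949.9818.
Phase 2: 186,949.9818·(1 + 0.058)^8 ≈ 293,501.7999.

£293,502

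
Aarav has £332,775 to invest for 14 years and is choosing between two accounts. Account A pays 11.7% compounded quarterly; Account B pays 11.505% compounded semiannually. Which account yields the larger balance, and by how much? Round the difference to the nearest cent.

Account A, by £79,053.84

Account A growth factor: (1 + 0.02925)^56 ≈ 5.025381509748; balance ≈ 1,672,321.3319.
Account B growth factor: (1 + 0.057525)^28 ≈ 4.787822068235; balance ≈ 1,593,267.4888.
Account A is larger by 79,053.8431.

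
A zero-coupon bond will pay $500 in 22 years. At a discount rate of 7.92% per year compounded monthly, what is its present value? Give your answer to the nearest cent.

Growth factor = (1 + 0.0066)^264 ≈ 5.67843266.
P = 500/5.67843266 ≈ 88.0525.

$88.05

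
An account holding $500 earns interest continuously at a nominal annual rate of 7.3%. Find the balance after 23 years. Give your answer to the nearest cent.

$2,680.10

A = P·e^(rt) = 500·e^(0.073·23) = 500·e^1.679.
e^1.679 ≈ 5.360193097, so A ≈ 2,680.0965.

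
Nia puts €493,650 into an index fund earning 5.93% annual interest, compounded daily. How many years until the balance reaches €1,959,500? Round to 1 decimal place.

23.3 years

(1 + 0.000162466)^(365t) = 1,959,500/493,650 = 3.9694.
365t·ln(1 + 0.000162466) = ln(3.9694); 365t = 1.3786/0.000162453 ≈ 8486.2798.
t ≈ 23.2501 years.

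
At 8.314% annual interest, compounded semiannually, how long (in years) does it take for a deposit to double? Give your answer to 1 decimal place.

(1 + 0.04157)^(2t) = 2.
2t = ln 2 / ln(1 + 0.04157) ≈ 0.69315/0.0407292 ≈ 17.0184.
t ≈ 8.5092.

8.5 years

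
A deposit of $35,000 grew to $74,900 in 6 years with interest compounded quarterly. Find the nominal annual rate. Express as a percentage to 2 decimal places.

12.88%

(1 + r/4)^24 = 74,900/35,000 = 2.14.
1 + r/4 = 2.14^(1/24) ≈ 1.032208, so r/4 ≈ 0.032208.
r ≈ 4·0.032208 = 12.88322%.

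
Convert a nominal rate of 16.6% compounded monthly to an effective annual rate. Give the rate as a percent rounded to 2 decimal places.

One year is 12 periods at 0.0138333 each: (1 + 0.0138333)^12 ≈ 1.179231.
EAR = 1.179231 − 1 ≈ 17.92307%.

17.92%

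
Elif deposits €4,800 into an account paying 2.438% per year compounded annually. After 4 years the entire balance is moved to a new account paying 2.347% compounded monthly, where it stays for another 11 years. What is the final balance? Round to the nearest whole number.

€6,841

After 4 years at 2.438%: 4,800 × 1.101144624 ≈ 5,285.4942.
Then 11 years at 2.347%: 5,285.4942 × 1.294232506 ≈ 6,840.6584.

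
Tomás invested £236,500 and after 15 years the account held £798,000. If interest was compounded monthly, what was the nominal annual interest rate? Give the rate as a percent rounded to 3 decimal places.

8.135%

The 180-period growth factor is 798,000/236,500 = 3.37421.
r/12 = 3.37421^(1/180) − 1 ≈ 0.00677932, so r ≈ 12·0.00677932 = 8.13519%.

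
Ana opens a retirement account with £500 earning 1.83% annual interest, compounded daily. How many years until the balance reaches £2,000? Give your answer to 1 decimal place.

75.8 years

(1 + 0.000050137)^(365t) = 2,000/500 = 4.
365t·ln(1 + 0.000050137) = ln(4); 365t = 1.3863/5.01357e-05 ≈ 27650.8266.
t ≈ 75.7557 years.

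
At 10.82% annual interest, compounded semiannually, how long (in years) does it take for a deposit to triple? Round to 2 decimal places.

(1 + 0.0541)^(2t) = 3.
2t = ln 3 / ln(1 + 0.0541) ≈ 1.0986/0.0526873 ≈ 20.8515.
t ≈ 10.4258.

10.43 years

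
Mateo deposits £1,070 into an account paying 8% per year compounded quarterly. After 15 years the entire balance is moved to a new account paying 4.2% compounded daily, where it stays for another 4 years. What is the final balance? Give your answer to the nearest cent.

£4,152.90

Phase 1: 1,070·(1 + 0.02)^60 ≈ 3,510.7029.
Phase 2: 3,510.7029·(1 + 0.042/365)^1460 ≈ 4,152.8989.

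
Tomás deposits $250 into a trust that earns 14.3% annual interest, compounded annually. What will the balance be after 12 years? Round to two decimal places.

$1,243.07

Growth factor = (1 + 0.143)^12 ≈ 4.972270703.
A ≈ 250 × 4.972270703 ≈ 1,243.0677.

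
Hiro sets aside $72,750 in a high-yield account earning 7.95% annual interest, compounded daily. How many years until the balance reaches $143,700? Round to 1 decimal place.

(1 + 0.000217808)^(365t) = 143,700/72,750 = 1.9753.
365t·ln(1 + 0.000217808) = ln(1.9753); 365t = 0.6807/0.000217785 ≈ 3125.5616.
t ≈ 8.5632 years.

8.6 years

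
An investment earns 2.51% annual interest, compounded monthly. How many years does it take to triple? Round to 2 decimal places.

(1 + 0.00209167)^(12t) = 3.
12t = ln 3 / ln(1 + 0.00209167) ≈ 1.0986/0.00208948 ≈ 525.7821.
t ≈ 43.8152.

43.82 years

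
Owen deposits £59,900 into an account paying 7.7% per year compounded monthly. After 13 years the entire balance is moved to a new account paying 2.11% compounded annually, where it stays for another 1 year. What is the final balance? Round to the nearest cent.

Phase 1: 59,900·(1 + 0.077/12)^156 ≈ 162,467.6063.
Phase 2: 162,467.6063·(1 + 0.0211)^1 ≈ 165,895.6728.

£165,895.67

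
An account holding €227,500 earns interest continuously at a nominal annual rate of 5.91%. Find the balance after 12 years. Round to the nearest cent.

A = P·e^(rt) = 227,500·e^(0.0591·12) = 227,500·e^0.7092.
e^0.7092 ≈ 2.03236471634, so A ≈ 462,362.9730.

€462,362.97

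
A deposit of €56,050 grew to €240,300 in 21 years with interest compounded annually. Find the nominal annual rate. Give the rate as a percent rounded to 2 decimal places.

The 21-period growth factor is 240,300/56,050 = 4.28724.
r = 4.28724^(1/21) − 1 ≈ 0.0717752, i.e. 7.17752%.

7.18%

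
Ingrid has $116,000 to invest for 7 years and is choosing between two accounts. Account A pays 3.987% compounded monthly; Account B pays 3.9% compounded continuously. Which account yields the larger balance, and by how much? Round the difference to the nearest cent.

Account A, by $860.10

A: (1 + 0.0033225)^84 ≈ 1.32131491189, so 116,000 × 1.32131491189 ≈ 153,272.5298.
B: e^(0.039·7) = e^0.273 ≈ 1.31390024482, so 116,000 × 1.31390024482 ≈ 152,412.4284.
Difference ≈ 860.1014 in favor of A.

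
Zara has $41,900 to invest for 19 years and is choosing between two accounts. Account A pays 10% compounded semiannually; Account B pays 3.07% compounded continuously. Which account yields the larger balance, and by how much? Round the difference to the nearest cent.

Account A, by $192,469.12

A: (1 + 0.05)^38 ≈ 6.38547728991, so 41,900 × 6.38547728991 ≈ 267,551.4984.
B: e^(0.0307·19) = e^0.5833 ≈ 1.7919420933, so 41,900 × 1.7919420933 ≈ 75,082.3737.
Difference ≈ 192,469.1247 in favor of A.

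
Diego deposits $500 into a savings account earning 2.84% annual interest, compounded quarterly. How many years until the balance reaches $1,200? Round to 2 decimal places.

30.94 years

We need (1 + 0.0071)^(4t) = 2.4, so 4t = ln 2.4 / ln 1.0071 ≈ 123.7427.
t ≈ 123.7427/4 = 30.9357 years.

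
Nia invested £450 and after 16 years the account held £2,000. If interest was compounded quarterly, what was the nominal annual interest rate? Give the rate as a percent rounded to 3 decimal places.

(1 + r/4)^64 = 2,000/450 = 4.44444.
1 + r/4 = 4.44444^(1/64) ≈ 1.023581, so r/4 ≈ 0.0235808.
r ≈ 4·0.0235808 = 9.43234%.

9.432%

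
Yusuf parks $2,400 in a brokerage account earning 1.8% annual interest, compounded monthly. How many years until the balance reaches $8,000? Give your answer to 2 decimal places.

66.94 years

We need (1 + 0.0015)^(12t) = 3.3333, so 12t = ln 3.3333 / ln 1.0015 ≈ 803.2504.
t ≈ 803.2504/12 = 66.9375 years.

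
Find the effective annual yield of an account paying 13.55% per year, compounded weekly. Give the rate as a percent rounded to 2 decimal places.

14.49%

EAR = (1 + 13.55%/52)^52 − 1 = (1 + 0.00260577)^52 − 1.
(1 + 0.00260577)^52 ≈ 1.144907, so EAR ≈ 14.49074%.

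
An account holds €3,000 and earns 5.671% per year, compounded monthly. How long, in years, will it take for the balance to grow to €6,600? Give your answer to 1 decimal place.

We need (1 + 0.00472583)^(12t) = 2.2, so 12t = ln 2.2 / ln 1.004726 ≈ 167.2338.
t ≈ 167.2338/12 = 13.9361 years.

13.9 years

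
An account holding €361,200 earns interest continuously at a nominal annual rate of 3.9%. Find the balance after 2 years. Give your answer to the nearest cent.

€390,501.50

A = P·e^(rt) = 361,200·e^(0.039·2) = 361,200·e^0.078.
e^0.078 ≈ 1.08112265867, so A ≈ 390,501.5043.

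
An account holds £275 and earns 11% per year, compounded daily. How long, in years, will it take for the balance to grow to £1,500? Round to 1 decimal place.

(1 + 0.00030137)^(365t) = 1,500/275 = 5.4545.
365t·ln(1 + 0.00030137) = ln(5.4545); 365t = 1.6964/0.000301324 ≈ 5629.9754.
t ≈ 15.4246 years.

15.4 years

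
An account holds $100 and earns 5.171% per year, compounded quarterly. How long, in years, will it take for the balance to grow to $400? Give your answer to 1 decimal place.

27.0 years

(1 + 0.0129275)^(4t) = 400/100 = 4.
4t·ln(1 + 0.0129275) = ln(4); 4t = 1.3863/0.0128447 ≈ 107.9277.
t ≈ 26.9819 years.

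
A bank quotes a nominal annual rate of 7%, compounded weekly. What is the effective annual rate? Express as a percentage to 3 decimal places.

7.246%

One year is 52 periods at 0.00134615 each: (1 + 0.00134615)^52 ≈ 1.072458.
EAR = 1.072458 − 1 ≈ 7.24577%.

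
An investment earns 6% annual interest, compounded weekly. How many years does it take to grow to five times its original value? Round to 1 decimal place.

26.8 years

(1 + 0.00115385)^(52t) = 5.
52t = ln 5 / ln(1 + 0.00115385) ≈ 1.6094/0.00115318 ≈ 1395.6508.
t ≈ 26.8394.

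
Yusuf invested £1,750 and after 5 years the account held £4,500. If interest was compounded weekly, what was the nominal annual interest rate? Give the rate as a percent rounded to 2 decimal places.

18.92%

(1 + r/52)^260 = 4,500/1,750 = 2.57143.
1 + r/52 = 2.57143^(1/260) ≈ 1.003639, so r/52 ≈ 0.00363915.
r ≈ 52·0.00363915 = 18.92358%.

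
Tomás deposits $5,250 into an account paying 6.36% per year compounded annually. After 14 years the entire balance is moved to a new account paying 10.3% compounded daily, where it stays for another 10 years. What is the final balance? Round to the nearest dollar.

After 14 years at 6.36%: 5,250 × 2.3708091856 ≈ 12,446.7482.
Then 10 years at 10.3%: 12,446.7482 × 2.8006588654 ≈ 34,859.0958.

$34,859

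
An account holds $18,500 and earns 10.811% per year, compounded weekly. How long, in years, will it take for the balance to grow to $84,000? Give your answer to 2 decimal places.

We need (1 + 0.00207904)^(52t) = 4.5405, so 52t = ln 4.5405 / ln 1.002079 ≈ 728.5187.
t ≈ 728.5187/52 = 14.0100 years.

14.01 years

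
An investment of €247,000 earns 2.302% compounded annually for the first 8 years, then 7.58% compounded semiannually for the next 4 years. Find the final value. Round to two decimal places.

€399,037.80

Phase 1: 247,000·(1 + 0.02302)^8 ≈ 296,326.1286.
Phase 2: 296,326.1286·(1 + 0.0379)^8 ≈ 399,037.8049.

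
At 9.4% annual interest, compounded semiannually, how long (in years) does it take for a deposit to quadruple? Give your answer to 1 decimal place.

15.1 years

(1 + 0.047)^(2t) = 4.
2t = ln 4 / ln(1 + 0.047) ≈ 1.3863/0.0459289 ≈ 30.1835.
t ≈ 15.0917.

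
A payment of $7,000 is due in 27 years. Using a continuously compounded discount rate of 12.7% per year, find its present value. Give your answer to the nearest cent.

P = A·e^(−rt) = 7,000·e^(−3.429).
e^(−3.429) ≈ 0.03241934391, so P ≈ 226.9354.

$226.94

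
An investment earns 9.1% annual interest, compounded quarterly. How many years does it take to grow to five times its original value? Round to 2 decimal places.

17.89 years

(1 + 0.02275)^(4t) = 5.
4t = ln 5 / ln(1 + 0.02275) ≈ 1.6094/0.0224951 ≈ 71.5462.
t ≈ 17.8866.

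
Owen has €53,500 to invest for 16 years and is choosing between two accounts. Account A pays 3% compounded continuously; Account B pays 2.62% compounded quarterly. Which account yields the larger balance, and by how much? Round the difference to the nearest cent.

A: e^(0.03·16) = e^0.48 ≈ 1.6160744022, so 53,500 × 1.6160744022 ≈ 86,459.9805.
B: (1 + 0.00655)^64 ≈ 1.5186671658, so 53,500 × 1.5186671658 ≈ 81,248.6934.
Difference ≈ 5,211.2871 in favor of A.

Account A, by €5,211.29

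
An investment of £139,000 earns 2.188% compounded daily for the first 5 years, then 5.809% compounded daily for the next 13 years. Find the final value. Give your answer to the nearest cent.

Phase 1: 139,000·(1 + 0.02188/365)^1825 ≈ 155,069.0737.
Phase 2: 155,069.0737·(1 + 0.05809/365)^4745 ≈ 329,963.0134.

£329,963.01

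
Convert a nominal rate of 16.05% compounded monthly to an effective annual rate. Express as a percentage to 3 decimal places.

17.285%

One year is 12 periods at 0.013375 each: (1 + 0.013375)^12 ≈ 1.172849.
EAR = 1.172849 − 1 ≈ 17.28494%.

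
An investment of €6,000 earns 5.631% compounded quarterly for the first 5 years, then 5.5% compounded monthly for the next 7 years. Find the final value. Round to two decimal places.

After 5 years at 5.631%: 6,000 × 1.3225830025 ≈ 7,935.4980.
Then 7 years at 5.5%: 7,935.4980 × 1.4683222097 ≈ 11,651.8680.

€11,651.87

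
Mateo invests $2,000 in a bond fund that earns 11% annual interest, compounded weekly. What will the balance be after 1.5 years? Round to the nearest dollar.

Growth factor = (1 + 0.11/52)^78 ≈ 1.1791876.
A ≈ 2,000 × 1.1791876 ≈ 2,358.3752.

$2,358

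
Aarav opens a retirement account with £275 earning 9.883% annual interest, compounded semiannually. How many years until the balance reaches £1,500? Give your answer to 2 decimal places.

17.59 years

(1 + 0.049415)^(2t) = 1,500/275 = 5.4545.
2t·ln(1 + 0.049415) = ln(5.4545); 2t = 1.6964/0.0482329 ≈ 35.1721.
t ≈ 17.5860 years.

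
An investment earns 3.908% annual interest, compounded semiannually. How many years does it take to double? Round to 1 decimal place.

(1 + 0.01954)^(2t) = 2.
2t = ln 2 / ln(1 + 0.01954) ≈ 0.69315/0.0193515 ≈ 35.8187.
t ≈ 17.9093.

17.9 years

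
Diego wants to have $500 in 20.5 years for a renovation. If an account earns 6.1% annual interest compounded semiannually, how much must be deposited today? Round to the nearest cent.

$145.88

Growth factor = (1 + 0.0305)^41 ≈ 3.42742406.
P = 500/3.42742406 ≈ 145.8822.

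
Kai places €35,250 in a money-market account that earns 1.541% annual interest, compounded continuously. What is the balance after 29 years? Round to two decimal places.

A = P·e^(rt) = 35,250·e^(0.01541·29) = 35,250·e^0.44689.
e^0.44689 ≈ 1.5634423112, so A ≈ 55,111.3415.

€55,111.34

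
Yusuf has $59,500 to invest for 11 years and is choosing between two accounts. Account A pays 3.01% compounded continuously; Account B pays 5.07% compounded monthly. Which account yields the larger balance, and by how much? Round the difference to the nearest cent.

Account A growth factor: e^(0.0301·11) = e^0.3311 ≈ 1.3924990352; balance ≈ 82,853.6926.
Account B growth factor: (1 + 0.004225)^132 ≈ 1.74459976218; balance ≈ 103,803.6858.
Account B is larger by 20,949.9933.

Account B, by $20,949.99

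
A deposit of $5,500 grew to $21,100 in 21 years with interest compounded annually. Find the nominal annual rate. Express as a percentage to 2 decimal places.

6.61%

The 21-period growth factor is 21,100/5,500 = 3.83636.
r = 3.83636^(1/21) − 1 ≈ 0.066119, i.e. 6.61190%.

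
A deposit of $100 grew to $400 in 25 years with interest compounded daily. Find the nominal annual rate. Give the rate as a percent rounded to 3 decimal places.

(1 + r/365)^9125 = 400/100 = 4.
1 + r/365 = 4^(1/9125) ≈ 1.000152, so r/365 ≈ 0.000151934.
r ≈ 365·0.000151934 = 5.54560%.

5.546%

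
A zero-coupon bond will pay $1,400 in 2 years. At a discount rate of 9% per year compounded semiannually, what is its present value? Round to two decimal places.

Periodic rate = 9%/2 = 0.045; 4 periods.
P = 1,400/(1 + 0.045)^4 ≈ 1,400/1.192518601 ≈ 1,173.9859.

$1,173.99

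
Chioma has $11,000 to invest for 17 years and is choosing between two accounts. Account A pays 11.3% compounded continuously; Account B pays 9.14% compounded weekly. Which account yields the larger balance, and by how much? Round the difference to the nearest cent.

Account A growth factor: e^(0.113·17) = e^1.921 ≈ 6.8277828394; balance ≈ 75,105.6112.
Account B growth factor: (1 + 0.0914/52)^884 ≈ 4.7229615359; balance ≈ 51,952.5769.
Account A is larger by 23,153.0343.

Account A, by $23,153.03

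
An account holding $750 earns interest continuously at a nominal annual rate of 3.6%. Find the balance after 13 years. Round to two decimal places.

A = P·e^(rt) = 750·e^(0.036·13) = 750·e^0.468.
e^0.468 ≈ 1.596797403, so A ≈ 1,197.5981.

$1,197.60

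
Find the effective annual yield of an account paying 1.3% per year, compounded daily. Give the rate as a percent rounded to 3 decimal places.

One year is 365 periods at 0.0000356164 each: (1 + 0.0000356164)^365 ≈ 1.013085.
EAR = 1.013085 − 1 ≈ 1.30846%.

1.308%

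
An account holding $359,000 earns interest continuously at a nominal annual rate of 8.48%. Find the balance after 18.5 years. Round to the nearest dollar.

A = P·e^(rt) = 359,000·e^(0.0848·18.5) = 359,000·e^1.5688.
e^1.5688 ≈ 4.800883675345, so A ≈ 1,723,517.2394.

$1,723,517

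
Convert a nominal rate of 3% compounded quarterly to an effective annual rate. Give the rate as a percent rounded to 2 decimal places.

EAR = (1 + 3%/4)^4 − 1 = (1 + 0.0075)^4 − 1.
(1 + 0.0075)^4 ≈ 1.030339, so EAR ≈ 3.03392%.

3.03%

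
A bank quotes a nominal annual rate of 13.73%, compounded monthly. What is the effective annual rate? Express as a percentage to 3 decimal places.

14.628%

One year is 12 periods at 0.0114417 each: (1 + 0.0114417)^12 ≈ 1.146278.
EAR = 1.146278 − 1 ≈ 14.62783%.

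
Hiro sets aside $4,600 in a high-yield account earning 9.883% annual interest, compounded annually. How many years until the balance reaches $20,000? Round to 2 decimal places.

15.59 years

(1 + 0.09883)^t = 20,000/4,600 = 4.3478.
t·ln(1 + 0.09883) = ln(4.3478); t = 1.4697/0.094246 ≈ 15.5940.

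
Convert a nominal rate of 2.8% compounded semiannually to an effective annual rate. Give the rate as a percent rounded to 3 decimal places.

One year is 2 periods at 0.014 each: (1 + 0.014)^2 ≈ 1.028196.
EAR = 1.028196 − 1 ≈ 2.81960%.

2.820%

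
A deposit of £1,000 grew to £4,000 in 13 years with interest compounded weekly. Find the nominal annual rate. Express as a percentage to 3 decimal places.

The 676-period growth factor is 4,000/1,000 = 4.
r/52 = 4^(1/676) − 1 ≈ 0.00205284, so r ≈ 52·0.00205284 = 10.67474%.

10.675%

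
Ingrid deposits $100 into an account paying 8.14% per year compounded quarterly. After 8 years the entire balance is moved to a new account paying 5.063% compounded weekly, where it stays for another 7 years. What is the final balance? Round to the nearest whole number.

$272

After 8 years at 8.14%: 100 × 1.90534402 ≈ 190.5344.
Then 7 years at 5.063%: 190.5344 × 1.42509371 ≈ 271.5294.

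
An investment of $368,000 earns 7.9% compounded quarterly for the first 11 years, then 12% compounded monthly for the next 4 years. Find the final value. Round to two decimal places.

After 11 years at 7.9%: 368,000 × 2.364413419226 ≈ 870,104.1383.
Then 4 years at 12%: 870,104.1383 × 1.612226077682 ≈ 1,402,804.5820.

$1,402,804.58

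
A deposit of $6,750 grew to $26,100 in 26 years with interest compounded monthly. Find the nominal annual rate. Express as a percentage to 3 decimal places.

The 312-period growth factor is 26,100/6,750 = 3.86667.
r/12 = 3.86667^(1/312) − 1 ≈ 0.004344, so r ≈ 12·0.004344 = 5.21280%.

5.213%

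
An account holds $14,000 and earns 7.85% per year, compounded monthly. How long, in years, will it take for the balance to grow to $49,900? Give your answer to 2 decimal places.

16.24 years

We need (1 + 0.00654167)^(12t) = 3.5643, so 12t = ln 3.5643 / ln 1.006542 ≈ 194.9222.
t ≈ 194.9222/12 = 16.2435 years.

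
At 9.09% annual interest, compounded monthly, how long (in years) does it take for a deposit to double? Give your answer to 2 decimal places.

(1 + 0.007575)^(12t) = 2.
12t = ln 2 / ln(1 + 0.007575) ≈ 0.69315/0.00754645 ≈ 91.8507.
t ≈ 7.6542.

7.65 years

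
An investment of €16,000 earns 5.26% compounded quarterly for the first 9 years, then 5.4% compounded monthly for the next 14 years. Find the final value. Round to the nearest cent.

€54,445.88

Phase 1: 16,000·(1 + 0.01315)^36 ≈ 25,607.9574.
Phase 2: 25,607.9574·(1 + 0.0045)^168 ≈ 54,445.8824.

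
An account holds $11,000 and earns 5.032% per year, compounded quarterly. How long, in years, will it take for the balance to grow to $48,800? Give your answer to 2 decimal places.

We need (1 + 0.01258)^(4t) = 4.4364, so 4t = ln 4.4364 / ln 1.01258 ≈ 119.1722.
t ≈ 119.1722/4 = 29.7931 years.

29.79 years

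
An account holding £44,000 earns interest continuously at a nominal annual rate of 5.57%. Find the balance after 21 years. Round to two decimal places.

£141,725.15

A = P·e^(rt) = 44,000·e^(0.0557·21) = 44,000·e^1.1697.
e^1.1697 ≈ 3.22102618571, so A ≈ 141,725.1522.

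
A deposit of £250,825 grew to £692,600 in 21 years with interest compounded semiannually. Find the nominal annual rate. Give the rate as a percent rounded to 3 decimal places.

4.896%

The 42-period growth factor is 692,600/250,825 = 2.76129.
r/2 = 2.76129^(1/42) − 1 ≈ 0.0244781, so r ≈ 2·0.0244781 = 4.89561%.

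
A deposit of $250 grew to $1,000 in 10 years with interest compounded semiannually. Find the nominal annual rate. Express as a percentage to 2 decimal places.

The 20-period growth factor is 1,000/250 = 4.
r/2 = 4^(1/20) − 1 ≈ 0.0717735, so r ≈ 2·0.0717735 = 14.35469%.

14.35%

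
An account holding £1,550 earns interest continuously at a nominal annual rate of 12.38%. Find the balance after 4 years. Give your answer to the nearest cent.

£2,543.28

A = P·e^(rt) = 1,550·e^(0.1238·4) = 1,550·e^0.4952.
e^0.4952 ≈ 1.640826372, so A ≈ 2,543.2809.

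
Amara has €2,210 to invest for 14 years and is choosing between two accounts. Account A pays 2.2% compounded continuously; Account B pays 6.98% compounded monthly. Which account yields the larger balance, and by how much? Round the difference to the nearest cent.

Account B, by €2,848.23

A: e^(0.022·14) = e^0.308 ≈ 1.360700989, so 2,210 × 1.360700989 ≈ 3,007.1492.
B: (1 + 0.0698/12)^168 ≈ 2.649494718, so 2,210 × 2.649494718 ≈ 5,855.3833.
Difference ≈ 2,848.2341 in favor of B.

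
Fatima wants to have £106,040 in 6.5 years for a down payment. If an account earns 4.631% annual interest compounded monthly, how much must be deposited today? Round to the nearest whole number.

Growth factor = (1 + 0.04631/12)^78 ≈ 1.35044701048.
P = 106,040/1.35044701048 ≈ 78,522.1480.

£78,522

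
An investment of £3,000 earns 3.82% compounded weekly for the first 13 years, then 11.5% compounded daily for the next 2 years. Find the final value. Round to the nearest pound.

After 13 years at 3.82%: 3,000 × 1.642825597 ≈ 4,928.4768.
Then 2 years at 11.5%: 4,928.4768 × 1.258554418 ≈ 6,202.7562.

£6,203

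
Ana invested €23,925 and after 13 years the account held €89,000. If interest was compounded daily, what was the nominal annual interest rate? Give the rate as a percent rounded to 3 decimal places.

The 4745-period growth factor is 89,000/23,925 = 3.71996.
r/365 = 3.71996^(1/4745) − 1 ≈ 0.000276901, so r ≈ 365·0.000276901 = 10.10688%.

10.107%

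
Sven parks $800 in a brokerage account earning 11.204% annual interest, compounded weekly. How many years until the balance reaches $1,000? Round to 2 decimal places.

We need (1 + 0.00215462)^(52t) = 1.25, so 52t = ln 1.25 / ln 1.002155 ≈ 103.6769.
t ≈ 103.6769/52 = 1.9938 years.

1.99 years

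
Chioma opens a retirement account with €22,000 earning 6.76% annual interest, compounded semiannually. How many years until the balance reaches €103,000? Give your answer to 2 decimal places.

23.22 years

We need (1 + 0.0338)^(2t) = 4.6818, so 2t = ln 4.6818 / ln 1.0338 ≈ 46.4388.
t ≈ 46.4388/2 = 23.2194 years.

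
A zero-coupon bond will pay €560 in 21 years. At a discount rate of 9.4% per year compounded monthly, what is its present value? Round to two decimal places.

€78.38

Periodic rate = 9.4%/12 = 0.00783333; 252 periods.
P = 560/(1 + 0.094/12)^252 ≈ 560/7.14425573 ≈ 78.3847.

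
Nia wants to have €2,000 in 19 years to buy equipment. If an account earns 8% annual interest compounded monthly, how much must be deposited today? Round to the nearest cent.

Growth factor = (1 + 0.08/12)^228 ≈ 4.549219773.
P = 2,000/4.549219773 ≈ 439.6358.

€439.64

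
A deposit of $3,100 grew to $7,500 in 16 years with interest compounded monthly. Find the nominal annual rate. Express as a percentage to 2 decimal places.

5.53%

(1 + r/12)^192 = 7,500/3,100 = 2.41935.
1 + r/12 = 2.41935^(1/192) ≈ 1.004612, so r/12 ≈ 0.00461217.
r ≈ 12·0.00461217 = 5.53460%.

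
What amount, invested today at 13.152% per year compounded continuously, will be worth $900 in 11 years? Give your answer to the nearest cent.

P = A·e^(−rt) = 900·e^(−1.44672).
e^(−1.44672) ≈ 0.235340942, so P ≈ 211.8068.

$211.81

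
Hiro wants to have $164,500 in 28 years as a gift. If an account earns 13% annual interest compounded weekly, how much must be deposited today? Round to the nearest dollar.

$4,338

Periodic rate = 13%/52 = 0.0025; 1456 periods.
P = 164,500/(1 + 0.0025)^1456 ≈ 164,500/37.9191995838 ≈ 4,338.1717.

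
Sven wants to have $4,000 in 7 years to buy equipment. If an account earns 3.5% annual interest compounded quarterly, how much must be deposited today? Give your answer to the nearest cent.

Periodic rate = 3.5%/4 = 0.00875; 28 periods.
P = 4,000/(1 + 0.00875)^28 ≈ 4,000/1.276260524 ≈ 3,134.1563.

$3,134.16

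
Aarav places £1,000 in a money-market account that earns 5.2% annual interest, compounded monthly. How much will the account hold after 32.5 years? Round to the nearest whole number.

£5,400

Periodic rate = 5.2%/12 = 0.00433333; periods = 12·32.5 = 390.
A = 1,000·(1 + 0.052/12)^390 ≈ 1,000·5.399729594 ≈ 5,399.7296.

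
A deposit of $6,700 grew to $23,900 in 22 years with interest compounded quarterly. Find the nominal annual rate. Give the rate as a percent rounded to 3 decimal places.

5.823%

(1 + r/4)^88 = 23,900/6,700 = 3.56716.
1 + r/4 = 3.56716^(1/88) ≈ 1.014557, so r/4 ≈ 0.0145569.
r ≈ 4·0.0145569 = 5.82275%.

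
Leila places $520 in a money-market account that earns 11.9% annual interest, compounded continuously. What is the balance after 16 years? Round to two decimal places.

$3,490.60

A = P·e^(rt) = 520·e^(0.119·16) = 520·e^1.904.
e^1.904 ≈ 6.712691579, so A ≈ 3,490.5996.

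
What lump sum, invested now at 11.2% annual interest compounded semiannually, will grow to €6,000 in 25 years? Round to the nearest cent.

€393.51

Periodic rate = 11.2%/2 = 0.056; 50 periods.
P = 6,000/(1 + 0.056)^50 ≈ 6,000/15.24740408 ≈ 393.5096.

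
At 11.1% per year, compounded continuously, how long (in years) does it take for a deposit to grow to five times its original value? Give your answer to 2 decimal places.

e^(0.111t) = 5, so 0.111t = ln 5 ≈ 1.6094.
t ≈ 1.6094/0.111 ≈ 14.4994.

14.50 years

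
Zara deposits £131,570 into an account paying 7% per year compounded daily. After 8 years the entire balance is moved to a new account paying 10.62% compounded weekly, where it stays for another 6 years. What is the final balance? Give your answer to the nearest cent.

£435,300.04

Phase 1: 131,570·(1 + 0.07/365)^2920 ≈ 230,323.6141.
Phase 2: 230,323.6141·(1 + 0.1062/52)^312 ≈ 435,300.0411.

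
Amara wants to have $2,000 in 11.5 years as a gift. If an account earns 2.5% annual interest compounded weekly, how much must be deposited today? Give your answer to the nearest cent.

$1,500.38

Periodic rate = 2.5%/52 = 0.000480769; 598 periods.
P = 2,000/(1 + 0.025/52)^598 ≈ 2,000/1.332998494 ≈ 1,500.3768.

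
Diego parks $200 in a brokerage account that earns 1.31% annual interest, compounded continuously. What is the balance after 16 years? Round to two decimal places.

A = P·e^(rt) = 200·e^(0.0131·16) = 200·e^0.2096.
e^0.2096 ≈ 1.23318469, so A ≈ 246.6369.

$246.64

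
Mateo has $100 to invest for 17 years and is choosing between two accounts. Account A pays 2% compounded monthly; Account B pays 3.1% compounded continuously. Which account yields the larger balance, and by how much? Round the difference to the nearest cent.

Account B, by $28.93

A: (1 + 0.02/12)^204 ≈ 1.40455002, so 100 × 1.40455002 ≈ 140.4550.
B: e^(0.031·17) = e^0.527 ≈ 1.69384315, so 100 × 1.69384315 ≈ 169.3843.
Difference ≈ 28.9293 in favor of B.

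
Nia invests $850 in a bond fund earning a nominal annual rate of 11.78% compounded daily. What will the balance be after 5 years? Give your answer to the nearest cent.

Periodic rate = 11.78%/365 = 0.00032274; periods = 365·5 = 1825.
A = 850·(1 + 0.1178/365)^1825 ≈ 850·1.802014082 ≈ 1,531.7120.

$1,531.71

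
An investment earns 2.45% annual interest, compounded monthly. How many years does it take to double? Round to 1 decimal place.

28.3 years

(1 + 0.00204167)^(12t) = 2.
12t = ln 2 / ln(1 + 0.00204167) ≈ 0.69315/0.00203959 ≈ 339.8471.
t ≈ 28.3206.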